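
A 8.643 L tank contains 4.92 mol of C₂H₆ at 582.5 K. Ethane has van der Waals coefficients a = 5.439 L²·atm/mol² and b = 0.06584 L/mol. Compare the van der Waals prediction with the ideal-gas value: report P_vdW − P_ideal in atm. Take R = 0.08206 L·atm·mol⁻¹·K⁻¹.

ΔP ≈ -0.703 atm

Ideal: P_ideal = nRT/V = (4.92)(0.08206)(582.5)/8.643 = 27.2100 atm
vdW: P = nRT/(V − nb) − a n²/V² = 235.176/8.31907 − 131.659/74.7014 = 28.2695 − 1.76247 = 26.5070 atm
ΔP = 26.5070 − 27.2100 = -0.703 atm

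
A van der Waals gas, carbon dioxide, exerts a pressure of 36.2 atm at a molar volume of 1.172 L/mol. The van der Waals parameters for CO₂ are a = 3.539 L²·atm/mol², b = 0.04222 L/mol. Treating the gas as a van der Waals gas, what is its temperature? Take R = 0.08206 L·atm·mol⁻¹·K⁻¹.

T ≈ 533.9 K

T = (P + a/V_m²)(V_m − b)/R
P + a/V_m² = 36.2 + 3.539/(1.172)² = 38.776 atm
V_m − b = 1.172 − 0.04222 = 1.1298 L/mol
T = (38.776)(1.1298)/0.08206 = 533.9 K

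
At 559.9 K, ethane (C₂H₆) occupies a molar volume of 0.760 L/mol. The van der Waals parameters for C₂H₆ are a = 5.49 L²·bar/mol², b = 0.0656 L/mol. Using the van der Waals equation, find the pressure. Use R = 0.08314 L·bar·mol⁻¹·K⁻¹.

P = RT/(V_m − b) − a/V_m²
RT/(V_m − b) = (0.08314)(559.9)/(0.760 − 0.0656) = 46.550/0.69440 = 67.036 bar
a/V_m² = 5.49/(0.760)² = 9.5048 bar
P = 67.036 − 9.5048 = 57.53 bar

P ≈ 57.53 bar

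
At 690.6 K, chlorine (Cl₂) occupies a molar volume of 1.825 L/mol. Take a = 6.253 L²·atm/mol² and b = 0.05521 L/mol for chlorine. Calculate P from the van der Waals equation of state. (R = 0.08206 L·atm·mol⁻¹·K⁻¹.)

P = RT/(V_m − b) − a/V_m²
RT/(V_m − b) = (0.08206)(690.6)/(1.825 − 0.05521) = 56.671/1.7698 = 32.021 atm
a/V_m² = 6.253/(1.825)² = 1.8774 atm
P = 32.021 − 1.8774 = 30.14 atm

P ≈ 30.14 atm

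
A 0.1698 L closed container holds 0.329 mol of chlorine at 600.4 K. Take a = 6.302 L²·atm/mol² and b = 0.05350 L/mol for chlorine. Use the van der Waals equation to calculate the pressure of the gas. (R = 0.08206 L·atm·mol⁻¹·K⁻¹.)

P = nRT/(V − nb) − a n²/V²
nRT/(V − nb) = (0.329)(0.08206)(600.4)/(0.1698 − 0.329×0.05350) = 16.209/0.15220 = 106.50 atm
a n²/V² = (6.302)(0.329)²/(0.1698)² = 23.659 atm
P = 106.50 − 23.659 = 82.84 atm

P ≈ 82.84 atm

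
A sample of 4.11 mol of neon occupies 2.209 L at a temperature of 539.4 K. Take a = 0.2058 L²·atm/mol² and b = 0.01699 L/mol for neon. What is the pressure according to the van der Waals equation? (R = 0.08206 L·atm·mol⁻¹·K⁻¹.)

P = nRT/(V − nb) − a n²/V²
nRT/(V − nb) = (4.11)(0.08206)(539.4)/(2.209 − 4.11×0.01699) = 181.92/2.1392 = 85.041 atm
a n²/V² = (0.2058)(4.11)²/(2.209)² = 0.71242 atm
P = 85.041 − 0.71242 = 84.33 atm

P ≈ 84.33 atm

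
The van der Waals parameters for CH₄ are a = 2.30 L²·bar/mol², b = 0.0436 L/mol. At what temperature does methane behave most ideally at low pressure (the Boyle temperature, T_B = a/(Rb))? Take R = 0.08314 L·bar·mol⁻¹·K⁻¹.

T_B ≈ 634.5 K

For a van der Waals gas the second virial coefficient B₂ = b − a/(RT) vanishes at T_B = a/(Rb).
T_B = 2.30/(0.08314×0.0436) = 2.30/0.0036249 = 634.5 K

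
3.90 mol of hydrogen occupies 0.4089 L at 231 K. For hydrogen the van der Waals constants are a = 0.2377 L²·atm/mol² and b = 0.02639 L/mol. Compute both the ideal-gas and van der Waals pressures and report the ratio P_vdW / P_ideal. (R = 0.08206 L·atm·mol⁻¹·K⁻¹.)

P_vdW / P_ideal ≈ 1.217

Ideal: P_ideal = nRT/V = (3.90)(0.08206)(231)/0.4089 = 180.797 atm
vdW: P = nRT/(V − nb) − a n²/V² = 73.9279/0.305979 − 3.61542/0.167199 = 241.611 − 21.6235 = 219.988 atm
Ratio = 219.988/180.797 = 1.217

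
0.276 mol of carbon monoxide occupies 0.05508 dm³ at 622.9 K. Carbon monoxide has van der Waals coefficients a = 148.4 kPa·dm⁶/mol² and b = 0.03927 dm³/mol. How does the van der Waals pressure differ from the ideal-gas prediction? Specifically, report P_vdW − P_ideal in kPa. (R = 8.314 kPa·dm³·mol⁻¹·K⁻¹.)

ΔP ≈ 2631 kPa

Ideal: P_ideal = nRT/V = (0.276)(8.314)(622.9)/0.05508 = 25950.4 kPa
vdW: P = nRT/(V − nb) − a n²/V² = 1429.35/0.0442415 − 11.3045/0.00303381 = 32307.9 − 3726.17 = 28581.7 kPa
ΔP = 28581.7 − 25950.4 = 2631 kPa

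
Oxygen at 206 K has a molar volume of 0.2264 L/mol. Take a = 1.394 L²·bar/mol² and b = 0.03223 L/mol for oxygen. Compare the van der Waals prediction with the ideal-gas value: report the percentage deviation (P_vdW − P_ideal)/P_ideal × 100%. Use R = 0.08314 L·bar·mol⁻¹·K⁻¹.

Ideal: P_ideal = RT/V_m = (0.08314)(206)/0.2264 = 75.6486 bar
vdW: P = RT/(V_m − b) − a/V_m² = 17.1268/0.194170 − 1.394/0.0512570 = 88.2052 − 27.1963 = 61.0089 bar
% deviation = (61.0089 − 75.6486)/75.6486 × 100% = -19.35%

-19.35 %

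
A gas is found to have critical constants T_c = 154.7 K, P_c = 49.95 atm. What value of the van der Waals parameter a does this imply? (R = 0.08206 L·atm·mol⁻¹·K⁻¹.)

a ≈ 1.361 L²·atm/mol²

From T_c = 8a/(27Rb) and P_c = a/(27b²): a = 27 R² T_c²/(64 P_c).
a = 27×(0.08206)²×(154.7)²/(64×49.95) = 4351.2/3196.8 = 1.361 L²·atm/mol²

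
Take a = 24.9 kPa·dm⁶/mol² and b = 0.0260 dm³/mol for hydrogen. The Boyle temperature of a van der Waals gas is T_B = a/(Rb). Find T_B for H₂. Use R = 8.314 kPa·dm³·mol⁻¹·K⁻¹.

For a van der Waals gas the second virial coefficient B₂ = b − a/(RT) vanishes at T_B = a/(Rb).
T_B = 24.9/(8.314×0.0260) = 24.9/0.21616 = 115.2 K

T_B ≈ 115.2 K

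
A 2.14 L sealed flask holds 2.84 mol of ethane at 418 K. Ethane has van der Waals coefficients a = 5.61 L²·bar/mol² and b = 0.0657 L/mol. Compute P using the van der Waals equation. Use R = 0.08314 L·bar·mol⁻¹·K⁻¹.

P = nRT/(V − nb) − a n²/V²
nRT/(V − nb) = (2.84)(0.08314)(418)/(2.14 − 2.84×0.0657) = 98.697/1.9534 = 50.526 bar
a n²/V² = (5.61)(2.84)²/(2.14)² = 9.8803 bar
P = 50.526 − 9.8803 = 40.65 bar

P ≈ 40.65 bar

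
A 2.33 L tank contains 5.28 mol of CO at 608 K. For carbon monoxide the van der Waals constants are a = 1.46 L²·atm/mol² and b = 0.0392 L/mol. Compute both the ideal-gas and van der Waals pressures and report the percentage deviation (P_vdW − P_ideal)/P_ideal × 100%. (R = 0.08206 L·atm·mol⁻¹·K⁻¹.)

Ideal: P_ideal = nRT/V = (5.28)(0.08206)(608)/2.33 = 113.061 atm
vdW: P = nRT/(V − nb) − a n²/V² = 263.432/2.12302 − 40.7025/5.42890 = 124.084 − 7.49738 = 116.587 atm
% deviation = (116.587 − 113.061)/113.061 × 100% = 3.12%

3.12 %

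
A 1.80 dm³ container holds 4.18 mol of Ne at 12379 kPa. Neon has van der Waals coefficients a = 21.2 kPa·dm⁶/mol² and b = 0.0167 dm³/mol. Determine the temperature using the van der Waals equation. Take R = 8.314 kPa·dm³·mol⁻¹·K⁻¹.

T = (P + a n²/V²)(V − nb)/(nR)
P + a n²/V² = 12379 + (21.2)(4.18)²/(1.80)² = 12493 kPa
V − nb = 1.80 − (4.18)(0.0167) = 1.7302 dm³
T = (12493)(1.7302)/((4.18)(8.314)) = 622.0 K

T ≈ 622.0 K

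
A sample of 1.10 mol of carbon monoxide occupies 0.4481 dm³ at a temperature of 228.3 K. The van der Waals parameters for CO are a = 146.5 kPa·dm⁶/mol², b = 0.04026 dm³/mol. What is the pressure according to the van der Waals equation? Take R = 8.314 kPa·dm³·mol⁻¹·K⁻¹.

P = nRT/(V − nb) − a n²/V²
nRT/(V − nb) = (1.10)(8.314)(228.3)/(0.4481 − 1.10×0.04026) = 2087.9/0.40381 = 5170.5 kPa
a n²/V² = (146.5)(1.10)²/(0.4481)² = 882.82 kPa
P = 5170.5 − 882.82 = 4288 kPa

P ≈ 4288 kPa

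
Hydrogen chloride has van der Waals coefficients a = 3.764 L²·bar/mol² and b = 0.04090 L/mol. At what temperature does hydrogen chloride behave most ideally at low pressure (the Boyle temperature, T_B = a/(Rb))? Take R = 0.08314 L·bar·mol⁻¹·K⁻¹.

T_B ≈ 1107 K

For a van der Waals gas the second virial coefficient B₂ = b − a/(RT) vanishes at T_B = a/(Rb).
T_B = 3.764/(0.08314×0.04090) = 3.764/0.0034004 = 1107 K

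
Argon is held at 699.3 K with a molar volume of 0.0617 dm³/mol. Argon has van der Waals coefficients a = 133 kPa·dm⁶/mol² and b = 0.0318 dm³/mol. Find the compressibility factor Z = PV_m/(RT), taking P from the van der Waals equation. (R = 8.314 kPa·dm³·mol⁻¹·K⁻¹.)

Z ≈ 1.693

P = RT/(V_m − b) − a/V_m² = (8.314)(699.3)/(0.0617 − 0.0318) − 133/(0.0617)²
  = 5814.0/0.029900 − 34937 = 194448 − 34937 = 159511 kPa
Z = PV_m/(RT) = (159511)(0.0617)/((8.314)(699.3)) = 9841.8/5814.0 = 1.693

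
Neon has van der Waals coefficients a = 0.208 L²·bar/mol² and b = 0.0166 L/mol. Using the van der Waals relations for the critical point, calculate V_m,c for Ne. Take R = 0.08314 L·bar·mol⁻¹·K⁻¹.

V_m,c ≈ 0.04980 L/mol

For a van der Waals gas, V_m,c = 3b.
V_m,c = 3×0.0166 = 0.04980 L/mol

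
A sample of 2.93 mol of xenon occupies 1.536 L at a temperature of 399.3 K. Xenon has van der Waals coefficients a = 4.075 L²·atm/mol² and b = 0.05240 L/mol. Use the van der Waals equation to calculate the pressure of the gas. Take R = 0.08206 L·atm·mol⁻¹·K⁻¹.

P ≈ 54.62 atm

P = nRT/(V − nb) − a n²/V²
nRT/(V − nb) = (2.93)(0.08206)(399.3)/(1.536 − 2.93×0.05240) = 96.006/1.3825 = 69.444 atm
a n²/V² = (4.075)(2.93)²/(1.536)² = 14.828 atm
P = 69.444 − 14.828 = 54.62 atm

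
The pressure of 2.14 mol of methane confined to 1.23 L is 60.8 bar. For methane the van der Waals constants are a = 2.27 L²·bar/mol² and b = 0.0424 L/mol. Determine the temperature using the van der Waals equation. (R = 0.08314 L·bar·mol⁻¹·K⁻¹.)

T = (P + a n²/V²)(V − nb)/(nR)
P + a n²/V² = 60.8 + (2.27)(2.14)²/(1.23)² = 67.671 bar
V − nb = 1.23 − (2.14)(0.0424) = 1.1393 L
T = (67.671)(1.1393)/((2.14)(0.08314)) = 433.3 K

T ≈ 433.3 K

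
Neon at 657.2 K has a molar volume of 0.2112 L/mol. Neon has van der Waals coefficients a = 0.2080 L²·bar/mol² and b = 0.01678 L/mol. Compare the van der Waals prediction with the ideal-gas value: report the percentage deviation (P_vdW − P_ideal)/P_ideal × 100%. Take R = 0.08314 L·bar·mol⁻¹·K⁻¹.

6.83 %

Ideal: P_ideal = RT/V_m = (0.08314)(657.2)/0.2112 = 258.710 bar
vdW: P = RT/(V_m − b) − a/V_m² = 54.6396/0.194420 − 0.2080/0.0446054 = 281.039 − 4.66311 = 276.376 bar
% deviation = (276.376 − 258.710)/258.710 × 100% = 6.83%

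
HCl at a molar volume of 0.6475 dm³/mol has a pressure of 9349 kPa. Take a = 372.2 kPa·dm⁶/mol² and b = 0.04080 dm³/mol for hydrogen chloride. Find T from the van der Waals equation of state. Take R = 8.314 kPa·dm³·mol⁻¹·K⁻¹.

T = (P + a/V_m²)(V_m − b)/R
P + a/V_m² = 9349 + 372.2/(0.6475)² = 10237 kPa
V_m − b = 0.6475 − 0.04080 = 0.60670 dm³/mol
T = (10237)(0.60670)/8.314 = 747.0 K

T ≈ 747.0 K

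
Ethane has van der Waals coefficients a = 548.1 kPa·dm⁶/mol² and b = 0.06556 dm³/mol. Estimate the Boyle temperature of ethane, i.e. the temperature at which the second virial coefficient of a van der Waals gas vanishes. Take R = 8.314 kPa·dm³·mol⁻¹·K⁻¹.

T_B ≈ 1006 K

For a van der Waals gas the second virial coefficient B₂ = b − a/(RT) vanishes at T_B = a/(Rb).
T_B = 548.1/(8.314×0.06556) = 548.1/0.54507 = 1006 K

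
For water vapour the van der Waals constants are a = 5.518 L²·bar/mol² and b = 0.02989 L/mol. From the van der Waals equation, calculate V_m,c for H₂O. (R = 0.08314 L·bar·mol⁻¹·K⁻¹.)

V_m,c ≈ 0.08967 L/mol

For a van der Waals gas, V_m,c = 3b.
V_m,c = 3×0.02989 = 0.08967 L/mol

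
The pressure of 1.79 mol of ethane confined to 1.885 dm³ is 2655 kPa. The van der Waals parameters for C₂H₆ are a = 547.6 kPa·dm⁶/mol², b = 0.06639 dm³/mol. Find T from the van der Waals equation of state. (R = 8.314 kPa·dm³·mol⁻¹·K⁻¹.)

T ≈ 373.7 K

T = (P + a n²/V²)(V − nb)/(nR)
P + a n²/V² = 2655 + (547.6)(1.79)²/(1.885)² = 3148.8 kPa
V − nb = 1.885 − (1.79)(0.06639) = 1.7662 dm³
T = (3148.8)(1.7662)/((1.79)(8.314)) = 373.7 K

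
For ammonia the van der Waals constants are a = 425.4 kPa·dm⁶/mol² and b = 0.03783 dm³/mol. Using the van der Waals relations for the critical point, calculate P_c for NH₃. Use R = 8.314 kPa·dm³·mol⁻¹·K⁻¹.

For a van der Waals gas, P_c = a/(27b²).
P_c = 425.4/(27×(0.03783)²) = 425.4/0.038640 = 11009 kPa

P_c ≈ 11009 kPa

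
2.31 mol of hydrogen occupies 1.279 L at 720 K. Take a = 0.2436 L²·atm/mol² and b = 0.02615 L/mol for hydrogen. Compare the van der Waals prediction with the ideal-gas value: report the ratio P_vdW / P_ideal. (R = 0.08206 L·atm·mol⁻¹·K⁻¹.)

P_vdW / P_ideal ≈ 1.042

Ideal: P_ideal = nRT/V = (2.31)(0.08206)(720)/1.279 = 106.710 atm
vdW: P = nRT/(V − nb) − a n²/V² = 136.482/1.21859 − 1.29987/1.63584 = 112.000 − 0.794619 = 111.205 atm
Ratio = 111.205/106.710 = 1.042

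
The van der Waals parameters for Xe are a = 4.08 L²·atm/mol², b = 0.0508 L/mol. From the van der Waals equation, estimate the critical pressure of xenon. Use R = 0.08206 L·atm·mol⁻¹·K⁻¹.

P_c ≈ 58.56 atm

For a van der Waals gas, P_c = a/(27b²).
P_c = 4.08/(27×(0.0508)²) = 4.08/0.069677 = 58.56 atm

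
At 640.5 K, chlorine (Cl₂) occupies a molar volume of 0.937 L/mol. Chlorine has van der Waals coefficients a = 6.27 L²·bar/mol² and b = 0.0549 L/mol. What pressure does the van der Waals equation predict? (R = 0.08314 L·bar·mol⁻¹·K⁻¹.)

P ≈ 53.23 bar

P = RT/(V_m − b) − a/V_m²
RT/(V_m − b) = (0.08314)(640.5)/(0.937 − 0.0549) = 53.251/0.88210 = 60.368 bar
a/V_m² = 6.27/(0.937)² = 7.1415 bar
P = 60.368 − 7.1415 = 53.23 bar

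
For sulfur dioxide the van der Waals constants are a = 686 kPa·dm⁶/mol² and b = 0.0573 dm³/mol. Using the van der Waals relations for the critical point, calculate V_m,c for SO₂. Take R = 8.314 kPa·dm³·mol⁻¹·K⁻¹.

V_m,c ≈ 0.1719 dm³/mol

For a van der Waals gas, V_m,c = 3b.
V_m,c = 3×0.0573 = 0.1719 dm³/mol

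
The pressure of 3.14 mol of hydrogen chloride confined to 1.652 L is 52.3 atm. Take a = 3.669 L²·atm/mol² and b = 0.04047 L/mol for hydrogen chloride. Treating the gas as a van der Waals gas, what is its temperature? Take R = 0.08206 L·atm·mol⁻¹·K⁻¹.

T ≈ 388.0 K

T = (P + a n²/V²)(V − nb)/(nR)
P + a n²/V² = 52.3 + (3.669)(3.14)²/(1.652)² = 65.555 atm
V − nb = 1.652 − (3.14)(0.04047) = 1.5249 L
T = (65.555)(1.5249)/((3.14)(0.08206)) = 388.0 K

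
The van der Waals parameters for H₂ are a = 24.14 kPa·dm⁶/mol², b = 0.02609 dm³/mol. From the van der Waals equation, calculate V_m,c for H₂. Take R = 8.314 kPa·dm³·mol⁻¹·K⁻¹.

V_m,c ≈ 0.07827 dm³/mol

For a van der Waals gas, V_m,c = 3b.
V_m,c = 3×0.02609 = 0.07827 dm³/mol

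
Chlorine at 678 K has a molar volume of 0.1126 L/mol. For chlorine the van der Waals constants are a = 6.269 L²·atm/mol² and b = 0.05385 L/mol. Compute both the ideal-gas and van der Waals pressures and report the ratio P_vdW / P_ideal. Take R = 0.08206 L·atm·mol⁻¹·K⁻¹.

P_vdW / P_ideal ≈ 0.9159

Ideal: P_ideal = RT/V_m = (0.08206)(678)/0.1126 = 494.109 atm
vdW: P = RT/(V_m − b) − a/V_m² = 55.6367/0.0587500 − 6.269/0.0126788 = 947.008 − 494.447 = 452.561 atm
Ratio = 452.561/494.109 = 0.9159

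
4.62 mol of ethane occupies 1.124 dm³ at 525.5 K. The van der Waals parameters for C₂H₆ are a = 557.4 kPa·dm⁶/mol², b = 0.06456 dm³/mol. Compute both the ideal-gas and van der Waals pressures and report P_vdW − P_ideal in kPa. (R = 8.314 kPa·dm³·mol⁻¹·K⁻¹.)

Ideal: P_ideal = nRT/V = (4.62)(8.314)(525.5)/1.124 = 17958.0 kPa
vdW: P = nRT/(V − nb) − a n²/V² = 20184.8/0.825733 − 11897.4/1.26338 = 24444.7 − 9417.12 = 15027.6 kPa
ΔP = 15027.6 − 17958.0 = -2930 kPa

ΔP ≈ -2930 kPa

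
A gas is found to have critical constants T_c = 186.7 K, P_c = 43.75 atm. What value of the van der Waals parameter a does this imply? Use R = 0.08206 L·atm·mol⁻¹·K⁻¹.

From T_c = 8a/(27Rb) and P_c = a/(27b²): a = 27 R² T_c²/(64 P_c).
a = 27×(0.08206)²×(186.7)²/(64×43.75) = 6337.5/2800.0 = 2.263 L²·atm/mol²

a ≈ 2.263 L²·atm/mol²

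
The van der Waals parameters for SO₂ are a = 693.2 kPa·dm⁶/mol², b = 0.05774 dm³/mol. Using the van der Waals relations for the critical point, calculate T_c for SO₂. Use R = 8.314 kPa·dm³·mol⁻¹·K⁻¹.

For a van der Waals gas, T_c = 8a/(27Rb).
T_c = 8×693.2/(27×8.314×0.05774) = 5545.6/12.961 = 427.9 K

T_c ≈ 427.9 K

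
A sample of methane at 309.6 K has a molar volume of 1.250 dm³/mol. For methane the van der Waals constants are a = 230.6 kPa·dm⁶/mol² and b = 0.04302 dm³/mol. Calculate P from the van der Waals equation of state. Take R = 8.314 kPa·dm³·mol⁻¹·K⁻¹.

P ≈ 1985 kPa

P = RT/(V_m − b) − a/V_m²
RT/(V_m − b) = (8.314)(309.6)/(1.250 − 0.04302) = 2574.0/1.2070 = 2132.6 kPa
a/V_m² = 230.6/(1.250)² = 147.58 kPa
P = 2132.6 − 147.58 = 1985 kPa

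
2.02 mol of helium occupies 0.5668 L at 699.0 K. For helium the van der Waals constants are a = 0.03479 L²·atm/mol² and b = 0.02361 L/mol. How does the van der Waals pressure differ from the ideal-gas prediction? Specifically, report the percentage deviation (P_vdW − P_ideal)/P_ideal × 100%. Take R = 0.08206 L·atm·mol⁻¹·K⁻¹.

8.97 %

Ideal: P_ideal = nRT/V = (2.02)(0.08206)(699.0)/0.5668 = 204.423 atm
vdW: P = nRT/(V − nb) − a n²/V² = 115.867/0.519108 − 0.141957/0.321262 = 223.204 − 0.441873 = 222.762 atm
% deviation = (222.762 − 204.423)/204.423 × 100% = 8.97%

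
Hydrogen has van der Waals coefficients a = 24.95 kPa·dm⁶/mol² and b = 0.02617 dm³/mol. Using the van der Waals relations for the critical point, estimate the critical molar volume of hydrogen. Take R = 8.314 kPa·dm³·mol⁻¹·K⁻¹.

For a van der Waals gas, V_m,c = 3b.
V_m,c = 3×0.02617 = 0.07851 dm³/mol

V_m,c ≈ 0.07851 dm³/mol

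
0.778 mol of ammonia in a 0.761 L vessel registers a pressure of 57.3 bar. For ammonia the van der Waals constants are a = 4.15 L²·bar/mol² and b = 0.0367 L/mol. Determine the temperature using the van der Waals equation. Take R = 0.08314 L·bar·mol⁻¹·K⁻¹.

T = (P + a n²/V²)(V − nb)/(nR)
P + a n²/V² = 57.3 + (4.15)(0.778)²/(0.761)² = 61.637 bar
V − nb = 0.761 − (0.778)(0.0367) = 0.73245 L
T = (61.637)(0.73245)/((0.778)(0.08314)) = 698.0 K

T ≈ 698.0 K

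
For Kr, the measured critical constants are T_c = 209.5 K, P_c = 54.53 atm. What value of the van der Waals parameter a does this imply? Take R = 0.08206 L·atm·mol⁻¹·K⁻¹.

From T_c = 8a/(27Rb) and P_c = a/(27b²): a = 27 R² T_c²/(64 P_c).
a = 27×(0.08206)²×(209.5)²/(64×54.53) = 7979.9/3489.9 = 2.287 L²·atm/mol²

a ≈ 2.287 L²·atm/mol²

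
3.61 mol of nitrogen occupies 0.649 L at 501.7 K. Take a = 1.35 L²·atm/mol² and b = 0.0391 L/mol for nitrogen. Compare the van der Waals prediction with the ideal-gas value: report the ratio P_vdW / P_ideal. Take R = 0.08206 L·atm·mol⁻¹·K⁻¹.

P_vdW / P_ideal ≈ 1.096

Ideal: P_ideal = nRT/V = (3.61)(0.08206)(501.7)/0.649 = 229.001 atm
vdW: P = nRT/(V − nb) − a n²/V² = 148.622/0.507849 − 17.5933/0.421201 = 292.650 − 41.7694 = 250.881 atm
Ratio = 250.881/229.001 = 1.096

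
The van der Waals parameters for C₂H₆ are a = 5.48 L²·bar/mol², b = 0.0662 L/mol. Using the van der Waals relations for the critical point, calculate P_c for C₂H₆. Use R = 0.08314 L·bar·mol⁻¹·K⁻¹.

P_c ≈ 46.31 bar

For a van der Waals gas, P_c = a/(27b²).
P_c = 5.48/(27×(0.0662)²) = 5.48/0.11833 = 46.31 bar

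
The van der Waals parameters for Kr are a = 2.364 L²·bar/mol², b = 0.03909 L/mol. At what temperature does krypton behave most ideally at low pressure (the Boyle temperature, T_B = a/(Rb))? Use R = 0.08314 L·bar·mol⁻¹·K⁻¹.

For a van der Waals gas the second virial coefficient B₂ = b − a/(RT) vanishes at T_B = a/(Rb).
T_B = 2.364/(0.08314×0.03909) = 2.364/0.0032499 = 727.4 K

T_B ≈ 727.4 K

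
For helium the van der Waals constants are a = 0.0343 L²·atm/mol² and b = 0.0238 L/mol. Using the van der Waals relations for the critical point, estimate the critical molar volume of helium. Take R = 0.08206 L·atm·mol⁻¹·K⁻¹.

V_m,c ≈ 0.07140 L/mol

For a van der Waals gas, V_m,c = 3b.
V_m,c = 3×0.0238 = 0.07140 L/mol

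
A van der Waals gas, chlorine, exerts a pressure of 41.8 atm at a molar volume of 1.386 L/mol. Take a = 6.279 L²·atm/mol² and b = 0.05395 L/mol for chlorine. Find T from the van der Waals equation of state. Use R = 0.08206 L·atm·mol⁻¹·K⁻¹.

T ≈ 731.6 K

T = (P + a/V_m²)(V_m − b)/R
P + a/V_m² = 41.8 + 6.279/(1.386)² = 45.069 atm
V_m − b = 1.386 − 0.05395 = 1.3321 L/mol
T = (45.069)(1.3321)/0.08206 = 731.6 K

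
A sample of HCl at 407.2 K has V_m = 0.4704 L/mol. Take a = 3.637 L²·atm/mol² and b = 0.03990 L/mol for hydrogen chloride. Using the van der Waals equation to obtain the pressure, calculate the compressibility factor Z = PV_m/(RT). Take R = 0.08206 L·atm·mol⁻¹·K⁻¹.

Z ≈ 0.8613

P = RT/(V_m − b) − a/V_m² = (0.08206)(407.2)/(0.4704 − 0.03990) − 3.637/(0.4704)²
  = 33.415/0.43050 − 16.436 = 77.619 − 16.436 = 61.183 atm
Z = PV_m/(RT) = (61.183)(0.4704)/((0.08206)(407.2)) = 28.780/33.415 = 0.8613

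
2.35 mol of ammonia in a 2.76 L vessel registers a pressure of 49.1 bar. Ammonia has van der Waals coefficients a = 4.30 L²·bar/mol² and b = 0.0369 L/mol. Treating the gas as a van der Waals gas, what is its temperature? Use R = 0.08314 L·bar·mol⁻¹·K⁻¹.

T = (P + a n²/V²)(V − nb)/(nR)
P + a n²/V² = 49.1 + (4.30)(2.35)²/(2.76)² = 52.217 bar
V − nb = 2.76 − (2.35)(0.0369) = 2.6733 L
T = (52.217)(2.6733)/((2.35)(0.08314)) = 714.5 K

T ≈ 714.5 K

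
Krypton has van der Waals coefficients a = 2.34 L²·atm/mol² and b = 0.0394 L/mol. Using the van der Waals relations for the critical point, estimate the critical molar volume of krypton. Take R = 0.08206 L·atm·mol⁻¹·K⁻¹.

For a van der Waals gas, V_m,c = 3b.
V_m,c = 3×0.0394 = 0.1182 L/mol

V_m,c ≈ 0.1182 L/mol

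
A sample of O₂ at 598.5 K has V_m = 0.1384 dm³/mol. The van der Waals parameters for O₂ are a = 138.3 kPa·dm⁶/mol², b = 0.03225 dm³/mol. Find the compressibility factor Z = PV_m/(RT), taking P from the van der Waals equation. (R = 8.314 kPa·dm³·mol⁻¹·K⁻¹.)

Z ≈ 1.103

P = RT/(V_m − b) − a/V_m² = (8.314)(598.5)/(0.1384 − 0.03225) − 138.3/(0.1384)²
  = 4975.9/0.10615 − 7220.2 = 46876 − 7220.2 = 39656 kPa
Z = PV_m/(RT) = (39656)(0.1384)/((8.314)(598.5)) = 5488.4/4975.9 = 1.103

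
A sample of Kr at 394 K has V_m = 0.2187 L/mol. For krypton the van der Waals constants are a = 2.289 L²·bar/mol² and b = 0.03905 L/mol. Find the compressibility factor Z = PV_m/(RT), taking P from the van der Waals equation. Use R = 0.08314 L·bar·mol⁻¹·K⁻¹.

P = RT/(V_m − b) − a/V_m² = (0.08314)(394)/(0.2187 − 0.03905) − 2.289/(0.2187)²
  = 32.757/0.17965 − 47.857 = 182.34 − 47.857 = 134.48 bar
Z = PV_m/(RT) = (134.48)(0.2187)/((0.08314)(394)) = 29.411/32.757 = 0.8979

Z ≈ 0.8979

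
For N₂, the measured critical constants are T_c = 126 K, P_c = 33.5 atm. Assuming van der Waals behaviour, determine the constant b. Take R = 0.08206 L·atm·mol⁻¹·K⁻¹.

From T_c = 8a/(27Rb) and P_c = a/(27b²): b = R T_c/(8 P_c).
b = (0.08206)(126)/(8×33.5) = 10.340/268.00 = 0.03858 L/mol

b ≈ 0.03858 L/mol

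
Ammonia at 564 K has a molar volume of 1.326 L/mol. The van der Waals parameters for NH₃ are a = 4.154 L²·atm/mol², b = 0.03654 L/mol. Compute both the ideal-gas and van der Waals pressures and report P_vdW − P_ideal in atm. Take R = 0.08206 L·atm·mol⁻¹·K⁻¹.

ΔP ≈ -1.373 atm

Ideal: P_ideal = RT/V_m = (0.08206)(564)/1.326 = 34.9033 atm
vdW: P = RT/(V_m − b) − a/V_m² = 46.2818/1.28946 − 4.154/1.75828 = 35.8924 − 2.36254 = 33.5299 atm
ΔP = 33.5299 − 34.9033 = -1.373 atm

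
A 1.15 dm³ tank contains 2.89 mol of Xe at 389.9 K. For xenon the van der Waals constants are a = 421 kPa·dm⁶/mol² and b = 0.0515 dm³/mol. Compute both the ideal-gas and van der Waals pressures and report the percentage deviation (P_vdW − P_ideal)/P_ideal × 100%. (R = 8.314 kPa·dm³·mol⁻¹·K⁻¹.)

Ideal: P_ideal = nRT/V = (2.89)(8.314)(389.9)/1.15 = 8146.35 kPa
vdW: P = nRT/(V − nb) − a n²/V² = 9368.31/1.00117 − 3516.23/1.32250 = 9357.36 − 2658.78 = 6698.58 kPa
% deviation = (6698.58 − 8146.35)/8146.35 × 100% = -17.77%

-17.77 %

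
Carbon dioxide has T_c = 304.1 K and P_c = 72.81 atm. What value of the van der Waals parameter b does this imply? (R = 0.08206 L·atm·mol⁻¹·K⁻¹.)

b ≈ 0.04284 L/mol

From T_c = 8a/(27Rb) and P_c = a/(27b²): b = R T_c/(8 P_c).
b = (0.08206)(304.1)/(8×72.81) = 24.954/582.48 = 0.04284 L/mol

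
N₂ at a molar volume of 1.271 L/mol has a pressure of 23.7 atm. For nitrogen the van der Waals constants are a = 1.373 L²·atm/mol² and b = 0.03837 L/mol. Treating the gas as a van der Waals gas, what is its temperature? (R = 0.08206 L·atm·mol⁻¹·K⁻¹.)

T = (P + a/V_m²)(V_m − b)/R
P + a/V_m² = 23.7 + 1.373/(1.271)² = 24.550 atm
V_m − b = 1.271 − 0.03837 = 1.2326 L/mol
T = (24.550)(1.2326)/0.08206 = 368.8 K

T ≈ 368.8 K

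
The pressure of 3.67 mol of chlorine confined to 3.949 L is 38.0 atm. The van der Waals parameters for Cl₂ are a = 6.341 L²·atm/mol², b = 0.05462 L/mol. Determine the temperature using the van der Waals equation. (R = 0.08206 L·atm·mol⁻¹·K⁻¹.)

T = (P + a n²/V²)(V − nb)/(nR)
P + a n²/V² = 38.0 + (6.341)(3.67)²/(3.949)² = 43.477 atm
V − nb = 3.949 − (3.67)(0.05462) = 3.7485 L
T = (43.477)(3.7485)/((3.67)(0.08206)) = 541.2 K

T ≈ 541.2 K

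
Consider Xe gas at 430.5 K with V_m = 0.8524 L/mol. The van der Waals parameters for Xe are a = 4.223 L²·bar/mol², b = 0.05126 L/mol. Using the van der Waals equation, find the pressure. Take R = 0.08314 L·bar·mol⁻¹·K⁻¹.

P = RT/(V_m − b) − a/V_m²
RT/(V_m − b) = (0.08314)(430.5)/(0.8524 − 0.05126) = 35.792/0.80114 = 44.676 bar
a/V_m² = 4.223/(0.8524)² = 5.8121 bar
P = 44.676 − 5.8121 = 38.86 bar

P ≈ 38.86 bar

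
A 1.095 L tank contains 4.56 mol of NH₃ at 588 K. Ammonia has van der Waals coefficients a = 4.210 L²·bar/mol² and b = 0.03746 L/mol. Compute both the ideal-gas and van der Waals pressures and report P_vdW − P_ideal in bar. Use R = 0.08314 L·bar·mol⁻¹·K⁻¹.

Ideal: P_ideal = nRT/V = (4.56)(0.08314)(588)/1.095 = 203.581 bar
vdW: P = nRT/(V − nb) − a n²/V² = 222.922/0.924182 − 87.5411/1.19903 = 241.210 − 73.0099 = 168.200 bar
ΔP = 168.200 − 203.581 = -35.38 bar

ΔP ≈ -35.38 bar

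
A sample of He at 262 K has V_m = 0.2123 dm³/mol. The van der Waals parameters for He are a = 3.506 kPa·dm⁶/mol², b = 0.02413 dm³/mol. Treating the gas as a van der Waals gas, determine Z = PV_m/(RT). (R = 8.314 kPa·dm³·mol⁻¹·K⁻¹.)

Z ≈ 1.121

P = RT/(V_m − b) − a/V_m² = (8.314)(262)/(0.2123 − 0.02413) − 3.506/(0.2123)²
  = 2178.3/0.18817 − 77.788 = 11576 − 77.788 = 11498 kPa
Z = PV_m/(RT) = (11498)(0.2123)/((8.314)(262)) = 2441.0/2178.3 = 1.121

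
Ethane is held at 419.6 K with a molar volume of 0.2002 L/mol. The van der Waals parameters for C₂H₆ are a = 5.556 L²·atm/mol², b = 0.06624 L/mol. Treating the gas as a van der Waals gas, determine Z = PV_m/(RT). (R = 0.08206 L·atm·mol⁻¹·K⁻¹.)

Z ≈ 0.6885

P = RT/(V_m − b) − a/V_m² = (0.08206)(419.6)/(0.2002 − 0.06624) − 5.556/(0.2002)²
  = 34.432/0.13396 − 138.62 = 257.03 − 138.62 = 118.41 atm
Z = PV_m/(RT) = (118.41)(0.2002)/((0.08206)(419.6)) = 23.706/34.432 = 0.6885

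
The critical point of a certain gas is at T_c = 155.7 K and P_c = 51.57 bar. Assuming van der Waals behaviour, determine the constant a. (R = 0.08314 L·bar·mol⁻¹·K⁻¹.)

a ≈ 1.371 L²·bar/mol²

From T_c = 8a/(27Rb) and P_c = a/(27b²): a = 27 R² T_c²/(64 P_c).
a = 27×(0.08314)²×(155.7)²/(64×51.57) = 4524.4/3300.5 = 1.371 L²·bar/mol²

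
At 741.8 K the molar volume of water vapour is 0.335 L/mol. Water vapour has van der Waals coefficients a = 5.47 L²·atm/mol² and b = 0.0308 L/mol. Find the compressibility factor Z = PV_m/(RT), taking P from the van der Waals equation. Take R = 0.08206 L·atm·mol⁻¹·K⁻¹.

Z ≈ 0.8330

P = RT/(V_m − b) − a/V_m² = (0.08206)(741.8)/(0.335 − 0.0308) − 5.47/(0.335)²
  = 60.872/0.30420 − 48.741 = 200.11 − 48.741 = 151.37 atm
Z = PV_m/(RT) = (151.37)(0.335)/((0.08206)(741.8)) = 50.709/60.872 = 0.8330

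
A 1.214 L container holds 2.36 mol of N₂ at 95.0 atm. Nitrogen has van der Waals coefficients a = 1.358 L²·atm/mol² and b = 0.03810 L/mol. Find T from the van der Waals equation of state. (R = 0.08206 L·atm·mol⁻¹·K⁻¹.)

T = (P + a n²/V²)(V − nb)/(nR)
P + a n²/V² = 95.0 + (1.358)(2.36)²/(1.214)² = 100.13 atm
V − nb = 1.214 − (2.36)(0.03810) = 1.1241 L
T = (100.13)(1.1241)/((2.36)(0.08206)) = 581.2 K

T ≈ 581.2 K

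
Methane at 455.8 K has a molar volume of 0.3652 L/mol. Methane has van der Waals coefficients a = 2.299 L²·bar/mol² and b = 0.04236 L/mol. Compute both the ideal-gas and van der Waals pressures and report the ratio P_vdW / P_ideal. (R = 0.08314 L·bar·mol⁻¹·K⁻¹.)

P_vdW / P_ideal ≈ 0.9651

Ideal: P_ideal = RT/V_m = (0.08314)(455.8)/0.3652 = 103.766 bar
vdW: P = RT/(V_m − b) − a/V_m² = 37.8952/0.322840 − 2.299/0.133371 = 117.381 − 17.2376 = 100.143 bar
Ratio = 100.143/103.766 = 0.9651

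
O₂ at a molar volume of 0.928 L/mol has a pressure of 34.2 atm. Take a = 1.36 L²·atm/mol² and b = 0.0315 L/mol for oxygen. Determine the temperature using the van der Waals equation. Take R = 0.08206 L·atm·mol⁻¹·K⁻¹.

T ≈ 390.9 K

T = (P + a/V_m²)(V_m − b)/R
P + a/V_m² = 34.2 + 1.36/(0.928)² = 35.779 atm
V_m − b = 0.928 − 0.0315 = 0.89650 L/mol
T = (35.779)(0.89650)/0.08206 = 390.9 K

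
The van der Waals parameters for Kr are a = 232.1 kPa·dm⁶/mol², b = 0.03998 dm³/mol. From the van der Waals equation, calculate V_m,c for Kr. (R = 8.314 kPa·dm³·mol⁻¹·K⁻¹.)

For a van der Waals gas, V_m,c = 3b.
V_m,c = 3×0.03998 = 0.1199 dm³/mol

V_m,c ≈ 0.1199 dm³/mol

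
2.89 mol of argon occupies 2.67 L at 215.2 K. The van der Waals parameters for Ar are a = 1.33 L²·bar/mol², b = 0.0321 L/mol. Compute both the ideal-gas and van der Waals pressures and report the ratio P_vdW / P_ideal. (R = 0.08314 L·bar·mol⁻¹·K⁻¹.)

P_vdW / P_ideal ≈ 0.9555

Ideal: P_ideal = nRT/V = (2.89)(0.08314)(215.2)/2.67 = 19.3660 bar
vdW: P = nRT/(V − nb) − a n²/V² = 51.7071/2.57723 − 11.1083/7.12890 = 20.0631 − 1.55821 = 18.5049 bar
Ratio = 18.5049/19.3660 = 0.9555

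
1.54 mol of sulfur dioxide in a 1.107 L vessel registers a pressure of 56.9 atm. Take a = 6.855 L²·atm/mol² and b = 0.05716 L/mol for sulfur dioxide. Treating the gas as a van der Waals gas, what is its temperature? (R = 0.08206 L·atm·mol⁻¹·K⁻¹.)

T = (P + a n²/V²)(V − nb)/(nR)
P + a n²/V² = 56.9 + (6.855)(1.54)²/(1.107)² = 70.166 atm
V − nb = 1.107 − (1.54)(0.05716) = 1.0190 L
T = (70.166)(1.0190)/((1.54)(0.08206)) = 565.8 K

T ≈ 565.8 K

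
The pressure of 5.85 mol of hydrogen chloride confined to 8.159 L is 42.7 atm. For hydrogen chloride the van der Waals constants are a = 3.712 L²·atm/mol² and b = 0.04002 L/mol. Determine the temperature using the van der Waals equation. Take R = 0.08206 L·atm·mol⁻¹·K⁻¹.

T ≈ 736.4 K

T = (P + a n²/V²)(V − nb)/(nR)
P + a n²/V² = 42.7 + (3.712)(5.85)²/(8.159)² = 44.608 atm
V − nb = 8.159 − (5.85)(0.04002) = 7.9249 L
T = (44.608)(7.9249)/((5.85)(0.08206)) = 736.4 K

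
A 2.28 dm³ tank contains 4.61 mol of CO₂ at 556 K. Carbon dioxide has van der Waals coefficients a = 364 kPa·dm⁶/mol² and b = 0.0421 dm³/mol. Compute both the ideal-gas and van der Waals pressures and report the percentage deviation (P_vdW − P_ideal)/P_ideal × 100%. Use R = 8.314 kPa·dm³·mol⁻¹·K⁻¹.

Ideal: P_ideal = nRT/V = (4.61)(8.314)(556)/2.28 = 9346.54 kPa
vdW: P = nRT/(V − nb) − a n²/V² = 21310.1/2.08592 − 7735.76/5.19840 = 10216.2 − 1488.10 = 8728.1 kPa
% deviation = (8728.1 − 9346.54)/9346.54 × 100% = -6.62%

-6.62 %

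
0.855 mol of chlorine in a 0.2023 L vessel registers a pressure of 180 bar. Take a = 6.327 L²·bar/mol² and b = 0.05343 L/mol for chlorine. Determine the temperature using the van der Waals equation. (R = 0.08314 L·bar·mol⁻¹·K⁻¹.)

T ≈ 645.6 K

T = (P + a n²/V²)(V − nb)/(nR)
P + a n²/V² = 180 + (6.327)(0.855)²/(0.2023)² = 293.02 bar
V − nb = 0.2023 − (0.855)(0.05343) = 0.15662 L
T = (293.02)(0.15662)/((0.855)(0.08314)) = 645.6 K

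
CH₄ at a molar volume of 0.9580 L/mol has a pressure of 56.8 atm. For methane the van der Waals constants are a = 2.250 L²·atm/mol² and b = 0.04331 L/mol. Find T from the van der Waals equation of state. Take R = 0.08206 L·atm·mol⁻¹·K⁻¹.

T = (P + a/V_m²)(V_m − b)/R
P + a/V_m² = 56.8 + 2.250/(0.9580)² = 59.252 atm
V_m − b = 0.9580 − 0.04331 = 0.91469 L/mol
T = (59.252)(0.91469)/0.08206 = 660.5 K

T ≈ 660.5 K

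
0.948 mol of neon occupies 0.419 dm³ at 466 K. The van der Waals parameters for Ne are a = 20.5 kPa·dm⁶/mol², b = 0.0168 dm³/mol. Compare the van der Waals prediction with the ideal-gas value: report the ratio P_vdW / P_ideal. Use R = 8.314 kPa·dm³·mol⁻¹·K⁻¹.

Ideal: P_ideal = nRT/V = (0.948)(8.314)(466)/0.419 = 8765.77 kPa
vdW: P = nRT/(V − nb) − a n²/V² = 3672.86/0.403074 − 18.4234/0.175561 = 9112.12 − 104.940 = 9007.18 kPa
Ratio = 9007.18/8765.77 = 1.028

P_vdW / P_ideal ≈ 1.028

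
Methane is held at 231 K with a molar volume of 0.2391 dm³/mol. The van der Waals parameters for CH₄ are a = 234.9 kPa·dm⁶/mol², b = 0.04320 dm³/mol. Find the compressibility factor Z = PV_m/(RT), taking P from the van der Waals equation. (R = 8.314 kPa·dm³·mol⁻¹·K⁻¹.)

Z ≈ 0.7090

P = RT/(V_m − b) − a/V_m² = (8.314)(231)/(0.2391 − 0.04320) − 234.9/(0.2391)²
  = 1920.5/0.19590 − 4108.9 = 9803.5 − 4108.9 = 5694.6 kPa
Z = PV_m/(RT) = (5694.6)(0.2391)/((8.314)(231)) = 1361.6/1920.5 = 0.7090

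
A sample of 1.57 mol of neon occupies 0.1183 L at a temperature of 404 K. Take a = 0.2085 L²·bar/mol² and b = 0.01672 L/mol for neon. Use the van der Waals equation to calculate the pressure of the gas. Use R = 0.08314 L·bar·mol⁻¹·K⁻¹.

P ≈ 536.2 bar

P = nRT/(V − nb) − a n²/V²
nRT/(V − nb) = (1.57)(0.08314)(404)/(0.1183 − 1.57×0.01672) = 52.734/0.092050 = 572.88 bar
a n²/V² = (0.2085)(1.57)²/(0.1183)² = 36.723 bar
P = 572.88 − 36.723 = 536.2 bar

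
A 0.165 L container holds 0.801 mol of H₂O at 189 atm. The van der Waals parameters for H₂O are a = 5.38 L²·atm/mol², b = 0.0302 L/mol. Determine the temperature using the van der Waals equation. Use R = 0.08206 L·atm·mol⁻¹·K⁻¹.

T = (P + a n²/V²)(V − nb)/(nR)
P + a n²/V² = 189 + (5.38)(0.801)²/(0.165)² = 315.79 atm
V − nb = 0.165 − (0.801)(0.0302) = 0.14081 L
T = (315.79)(0.14081)/((0.801)(0.08206)) = 676.5 K

T ≈ 676.5 K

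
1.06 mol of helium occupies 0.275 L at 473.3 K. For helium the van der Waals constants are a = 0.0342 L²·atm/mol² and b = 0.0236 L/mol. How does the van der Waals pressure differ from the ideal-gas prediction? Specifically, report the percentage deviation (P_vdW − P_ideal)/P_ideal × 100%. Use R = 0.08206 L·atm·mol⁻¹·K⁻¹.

Ideal: P_ideal = nRT/V = (1.06)(0.08206)(473.3)/0.275 = 149.707 atm
vdW: P = nRT/(V − nb) − a n²/V² = 41.1693/0.249984 − 0.0384271/0.0756250 = 164.688 − 0.508127 = 164.180 atm
% deviation = (164.180 − 149.707)/149.707 × 100% = 9.67%

9.67 %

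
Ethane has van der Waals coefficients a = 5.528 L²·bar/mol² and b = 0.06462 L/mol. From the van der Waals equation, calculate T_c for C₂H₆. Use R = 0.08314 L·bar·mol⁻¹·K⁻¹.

T_c ≈ 304.9 K

For a van der Waals gas, T_c = 8a/(27Rb).
T_c = 8×5.528/(27×0.08314×0.06462) = 44.224/0.14506 = 304.9 K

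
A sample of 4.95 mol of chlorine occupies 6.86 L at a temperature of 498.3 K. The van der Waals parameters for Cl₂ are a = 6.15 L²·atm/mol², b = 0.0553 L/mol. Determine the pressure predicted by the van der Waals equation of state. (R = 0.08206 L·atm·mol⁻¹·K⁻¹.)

P ≈ 27.53 atm

P = nRT/(V − nb) − a n²/V²
nRT/(V − nb) = (4.95)(0.08206)(498.3)/(6.86 − 4.95×0.0553) = 202.41/6.5863 = 30.732 atm
a n²/V² = (6.15)(4.95)²/(6.86)² = 3.2021 atm
P = 30.732 − 3.2021 = 27.53 atm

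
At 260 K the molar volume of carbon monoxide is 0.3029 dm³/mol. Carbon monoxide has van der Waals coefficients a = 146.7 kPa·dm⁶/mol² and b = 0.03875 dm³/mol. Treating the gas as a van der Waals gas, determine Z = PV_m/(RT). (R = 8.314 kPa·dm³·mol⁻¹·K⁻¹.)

P = RT/(V_m − b) − a/V_m² = (8.314)(260)/(0.3029 − 0.03875) − 146.7/(0.3029)²
  = 2161.6/0.26415 − 1598.9 = 8183.2 − 1598.9 = 6584.3 kPa
Z = PV_m/(RT) = (6584.3)(0.3029)/((8.314)(260)) = 1994.4/2161.6 = 0.9226

Z ≈ 0.9226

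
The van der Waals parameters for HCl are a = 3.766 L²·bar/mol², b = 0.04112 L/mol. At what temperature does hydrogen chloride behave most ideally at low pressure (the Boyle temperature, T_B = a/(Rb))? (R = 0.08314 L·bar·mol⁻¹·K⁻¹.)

For a van der Waals gas the second virial coefficient B₂ = b − a/(RT) vanishes at T_B = a/(Rb).
T_B = 3.766/(0.08314×0.04112) = 3.766/0.0034187 = 1102 K

T_B ≈ 1102 K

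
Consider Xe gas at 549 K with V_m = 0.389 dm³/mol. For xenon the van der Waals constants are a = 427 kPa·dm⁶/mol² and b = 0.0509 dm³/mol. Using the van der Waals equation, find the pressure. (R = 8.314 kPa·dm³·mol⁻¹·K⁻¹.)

P ≈ 10678 kPa

P = RT/(V_m − b) − a/V_m²
RT/(V_m − b) = (8.314)(549)/(0.389 − 0.0509) = 4564.4/0.33810 = 13500 kPa
a/V_m² = 427/(0.389)² = 2821.8 kPa
P = 13500 − 2821.8 = 10678 kPa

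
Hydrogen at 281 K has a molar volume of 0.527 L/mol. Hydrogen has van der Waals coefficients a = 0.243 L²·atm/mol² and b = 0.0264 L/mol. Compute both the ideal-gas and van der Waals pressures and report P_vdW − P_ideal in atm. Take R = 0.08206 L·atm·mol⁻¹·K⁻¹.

ΔP ≈ 1.433 atm

Ideal: P_ideal = RT/V_m = (0.08206)(281)/0.527 = 43.7550 atm
vdW: P = RT/(V_m − b) − a/V_m² = 23.0589/0.500600 − 0.243/0.277729 = 46.0625 − 0.874954 = 45.1875 atm
ΔP = 45.1875 − 43.7550 = 1.433 atm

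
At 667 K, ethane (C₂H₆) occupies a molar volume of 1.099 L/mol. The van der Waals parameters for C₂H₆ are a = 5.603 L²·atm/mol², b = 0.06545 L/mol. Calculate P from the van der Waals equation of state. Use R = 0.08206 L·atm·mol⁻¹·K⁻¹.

P = RT/(V_m − b) − a/V_m²
RT/(V_m − b) = (0.08206)(667)/(1.099 − 0.06545) = 54.734/1.0336 = 52.955 atm
a/V_m² = 5.603/(1.099)² = 4.6390 atm
P = 52.955 − 4.6390 = 48.32 atm

P ≈ 48.32 atm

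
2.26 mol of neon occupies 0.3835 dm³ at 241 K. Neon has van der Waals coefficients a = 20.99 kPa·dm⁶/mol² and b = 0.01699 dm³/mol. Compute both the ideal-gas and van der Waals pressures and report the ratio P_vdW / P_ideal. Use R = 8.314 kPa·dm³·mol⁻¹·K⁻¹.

P_vdW / P_ideal ≈ 1.050

Ideal: P_ideal = nRT/V = (2.26)(8.314)(241)/0.3835 = 11807.8 kPa
vdW: P = nRT/(V − nb) − a n²/V² = 4528.30/0.345103 − 107.209/0.147072 = 13121.6 − 728.956 = 12392.6 kPa
Ratio = 12392.6/11807.8 = 1.050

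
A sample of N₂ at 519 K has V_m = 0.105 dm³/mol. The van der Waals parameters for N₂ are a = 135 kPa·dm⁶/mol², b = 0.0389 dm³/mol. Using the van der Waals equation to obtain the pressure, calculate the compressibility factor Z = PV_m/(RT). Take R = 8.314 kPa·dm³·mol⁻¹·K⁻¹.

Z ≈ 1.291

P = RT/(V_m − b) − a/V_m² = (8.314)(519)/(0.105 − 0.0389) − 135/(0.105)²
  = 4315.0/0.066100 − 12245 = 65280 − 12245 = 53035 kPa
Z = PV_m/(RT) = (53035)(0.105)/((8.314)(519)) = 5568.7/4315.0 = 1.291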